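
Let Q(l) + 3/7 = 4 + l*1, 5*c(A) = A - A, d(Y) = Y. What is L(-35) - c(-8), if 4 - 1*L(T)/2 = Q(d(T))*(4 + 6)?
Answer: 4456/7 ≈ 636.57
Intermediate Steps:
c(A) = 0 (c(A) = (A - A)/5 = (⅕)*0 = 0)
Q(l) = 25/7 + l (Q(l) = -3/7 + (4 + l*1) = -3/7 + (4 + l) = 25/7 + l)
L(T) = -444/7 - 20*T (L(T) = 8 - 2*(25/7 + T)*(4 + 6) = 8 - 2*(25/7 + T)*10 = 8 - 2*(250/7 + 10*T) = 8 + (-500/7 - 20*T) = -444/7 - 20*T)
L(-35) - c(-8) = (-444/7 - 20*(-35)) - 1*0 = (-444/7 + 700) + 0 = 4456/7 + 0 = 4456/7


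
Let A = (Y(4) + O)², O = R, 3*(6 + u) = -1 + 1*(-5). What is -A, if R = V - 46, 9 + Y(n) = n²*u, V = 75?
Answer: -11664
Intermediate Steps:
u = -8 (u = -6 + (-1 + 1*(-5))/3 = -6 + (-1 - 5)/3 = -6 + (⅓)*(-6) = -6 - 2 = -8)
Y(n) = -9 - 8*n² (Y(n) = -9 + n²*(-8) = -9 - 8*n²)
R = 29 (R = 75 - 46 = 29)
O = 29
A = 11664 (A = ((-9 - 8*4²) + 29)² = ((-9 - 8*16) + 29)² = ((-9 - 128) + 29)² = (-137 + 29)² = (-108)² = 11664)
-A = -1*11664 = -11664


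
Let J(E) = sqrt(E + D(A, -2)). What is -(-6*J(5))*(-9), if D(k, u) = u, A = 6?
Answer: -54*sqrt(3) ≈ -93.531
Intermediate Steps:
J(E) = sqrt(-2 + E) (J(E) = sqrt(E - 2) = sqrt(-2 + E))
-(-6*J(5))*(-9) = -(-6*sqrt(-2 + 5))*(-9) = -(-6*sqrt(3))*(-9) = -54*sqrt(3)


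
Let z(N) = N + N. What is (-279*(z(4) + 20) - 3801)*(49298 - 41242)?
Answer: -93554328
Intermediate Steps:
z(N) = 2*N
(-279*(z(4) + 20) - 3801)*(49298 - 41242) = (-279*(2*4 + 20) - 3801)*(49298 - 41242) = (-279*(8 + 20) - 3801)*8056 = (-279*28 - 3801)*8056 = (-7812 - 3801)*8056 = -11613*8056 = -93554328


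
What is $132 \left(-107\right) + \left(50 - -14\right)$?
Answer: $-14060$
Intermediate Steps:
$132 \left(-107\right) + \left(50 - -14\right) = -14124 + \left(50 + 14\right) = -14124 + 64 = -14060$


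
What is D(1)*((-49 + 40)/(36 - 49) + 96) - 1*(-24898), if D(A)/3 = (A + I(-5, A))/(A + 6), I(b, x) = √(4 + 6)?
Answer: 2269489/91 + 3771*√10/91 ≈ 25070.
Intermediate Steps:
I(b, x) = √10
D(A) = 3*(A + √10)/(6 + A) (D(A) = 3*((A + √10)/(A + 6)) = 3*((A + √10)/(6 + A)) = 3*(A + √10)/(6 + A))
D(1)*((-49 + 40)/(36 - 49) + 96) - 1*(-24898) = (3*(1 + √10)/(6 + 1))*((-49 + 40)/(36 - 49) + 96) - 1*(-24898) = (3*(1 + √10)/7)*(-9/(-13) + 96) + 24898 = (3*(⅐)*(1 + √10))*(-9*(-1/13) + 96) + 24898 = (3/7 + 3*√10/7)*(9/13 + 96) + 24898 = (3/7 + 3*√10/7)*(1257/13) + 24898 = (3771/91 + 3771*√10/91) + 24898 = 2269489/91 + 3771*√10/91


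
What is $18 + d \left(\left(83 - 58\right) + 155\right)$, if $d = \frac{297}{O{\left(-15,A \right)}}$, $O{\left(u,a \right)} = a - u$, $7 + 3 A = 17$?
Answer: $2934$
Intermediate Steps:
$A = \frac{10}{3}$ ($A = - \frac{7}{3} + \frac{1}{3} \cdot 17 = - \frac{7}{3} + \frac{17}{3} = \frac{10}{3} \approx 3.3333$)
$d = \frac{81}{5}$ ($d = \frac{297}{\frac{10}{3} - -15} = \frac{297}{\frac{10}{3} + 15} = \frac{297}{\frac{55}{3}} = 297 \cdot \frac{3}{55} = \frac{81}{5} \approx 16.2$)
$18 + d \left(\left(83 - 58\right) + 155\right) = 18 + \frac{81 \left(\left(83 - 58\right) + 155\right)}{5} = 18 + \frac{81 \left(25 + 155\right)}{5} = 18 + \frac{81}{5} \cdot 180 = 18 + 2916 = 2934$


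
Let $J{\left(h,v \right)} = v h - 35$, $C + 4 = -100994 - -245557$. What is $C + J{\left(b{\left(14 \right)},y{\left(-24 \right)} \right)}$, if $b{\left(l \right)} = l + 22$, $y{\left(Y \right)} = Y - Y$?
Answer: $144524$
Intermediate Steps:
$y{\left(Y \right)} = 0$
$C = 144559$ ($C = -4 - -144563 = -4 + \left(-100994 + 245557\right) = -4 + 144563 = 144559$)
$b{\left(l \right)} = 22 + l$
$J{\left(h,v \right)} = -35 + h v$ ($J{\left(h,v \right)} = h v - 35 = -35 + h v$)
$C + J{\left(b{\left(14 \right)},y{\left(-24 \right)} \right)} = 144559 - \left(35 - \left(22 + 14\right) 0\right) = 144559 + \left(-35 + 36 \cdot 0\right) = 144559 + \left(-35 + 0\right) = 144559 - 35 = 144524$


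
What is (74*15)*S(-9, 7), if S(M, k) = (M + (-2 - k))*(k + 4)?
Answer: -219780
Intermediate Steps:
S(M, k) = (4 + k)*(-2 + M - k) (S(M, k) = (-2 + M - k)*(4 + k) = (4 + k)*(-2 + M - k))
(74*15)*S(-9, 7) = (74*15)*(-8 - 1*7**2 - 6*7 + 4*(-9) - 9*7) = 1110*(-8 - 1*49 - 42 - 36 - 63) = 1110*(-8 - 49 - 42 - 36 - 63) = 1110*(-198) = -219780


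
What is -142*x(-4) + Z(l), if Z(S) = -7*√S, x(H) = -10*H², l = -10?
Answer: 22720 - 7*I*√10 ≈ 22720.0 - 22.136*I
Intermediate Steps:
-142*x(-4) + Z(l) = -(-1420)*(-4)² - 7*I*√10 = -(-1420)*16 - 7*I*√10 = -142*(-160) - 7*I*√10 = 22720 - 7*I*√10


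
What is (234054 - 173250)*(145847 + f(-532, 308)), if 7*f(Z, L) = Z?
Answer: 8863459884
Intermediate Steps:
f(Z, L) = Z/7
(234054 - 173250)*(145847 + f(-532, 308)) = (234054 - 173250)*(145847 + (⅐)*(-532)) = 60804*(145847 - 76) = 60804*145771 = 8863459884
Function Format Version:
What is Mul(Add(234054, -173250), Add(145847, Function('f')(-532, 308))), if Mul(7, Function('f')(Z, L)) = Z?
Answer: 8863459884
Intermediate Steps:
Function('f')(Z, L) = Mul(Rational(1, 7), Z)
Mul(Add(234054, -173250), Add(145847, Function('f')(-532, 308))) = Mul(Add(234054, -173250), Add(145847, Mul(Rational(1, 7), -532))) = Mul(60804, Add(145847, -76)) = Mul(60804, 145771) = 8863459884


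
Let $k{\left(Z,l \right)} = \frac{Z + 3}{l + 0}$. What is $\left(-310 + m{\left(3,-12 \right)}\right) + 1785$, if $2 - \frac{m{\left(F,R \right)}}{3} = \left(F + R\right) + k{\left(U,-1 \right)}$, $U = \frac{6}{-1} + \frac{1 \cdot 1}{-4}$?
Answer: $\frac{5993}{4} \approx 1498.3$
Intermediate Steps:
$U = - \frac{25}{4}$ ($U = 6 \left(-1\right) + 1 \left(- \frac{1}{4}\right) = -6 - \frac{1}{4} = - \frac{25}{4} \approx -6.25$)
$k{\left(Z,l \right)} = \frac{3 + Z}{l}$
$m{\left(F,R \right)} = - \frac{15}{4} - 3 F - 3 R$ ($m{\left(F,R \right)} = 6 - 3 \left(\left(F + R\right) + \frac{3 - \frac{25}{4}}{-1}\right) = 6 - 3 \left(\left(F + R\right) - - \frac{13}{4}\right) = 6 - 3 \left(\left(F + R\right) + \frac{13}{4}\right) = 6 - 3 \left(\frac{13}{4} + F + R\right) = 6 - \left(\frac{39}{4} + 3 F + 3 R\right) = - \frac{15}{4} - 3 F - 3 R$)
$\left(-310 + m{\left(3,-12 \right)}\right) + 1785 = \left(-310 - - \frac{93}{4}\right) + 1785 = \left(-310 + \frac{93}{4}\right) + 1785 = - \frac{1147}{4} + 1785 = \frac{5993}{4}$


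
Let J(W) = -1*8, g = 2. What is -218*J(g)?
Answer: 1744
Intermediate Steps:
J(W) = -8
-218*J(g) = -218*(-8) = 1744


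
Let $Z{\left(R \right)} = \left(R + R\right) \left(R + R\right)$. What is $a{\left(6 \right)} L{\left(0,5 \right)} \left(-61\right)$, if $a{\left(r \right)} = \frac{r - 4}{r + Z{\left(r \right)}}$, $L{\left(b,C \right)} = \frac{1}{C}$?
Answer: $- \frac{61}{375} \approx -0.16267$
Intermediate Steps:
$Z{\left(R \right)} = 4 R^{2}$ ($Z{\left(R \right)} = 2 R 2 R = 4 R^{2}$)
$a{\left(r \right)} = \frac{-4 + r}{r + 4 r^{2}}$ ($a{\left(r \right)} = \frac{r - 4}{r + 4 r^{2}} = \frac{-4 + r}{r + 4 r^{2}}$)
$a{\left(6 \right)} L{\left(0,5 \right)} \left(-61\right) = \frac{\frac{1}{6} \frac{1}{1 + 4 \cdot 6} \left(-4 + 6\right)}{5} \left(-61\right) = \frac{1}{6} \frac{1}{1 + 24} \cdot 2 \cdot \frac{1}{5} \left(-61\right) = \frac{1}{6} \cdot \frac{1}{25} \cdot 2 \cdot \frac{1}{5} \left(-61\right) = \frac{1}{75} \cdot \frac{1}{5} \left(-61\right) = \frac{1}{375} \left(-61\right) = - \frac{61}{375}$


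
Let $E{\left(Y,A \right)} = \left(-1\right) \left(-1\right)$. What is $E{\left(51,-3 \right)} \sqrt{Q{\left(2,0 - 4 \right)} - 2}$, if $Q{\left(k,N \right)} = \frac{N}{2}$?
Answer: $2 i \approx 2.0 i$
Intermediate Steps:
$Q{\left(k,N \right)} = \frac{N}{2}$ ($Q{\left(k,N \right)} = N \frac{1}{2} = \frac{N}{2}$)
$E{\left(Y,A \right)} = 1$
$E{\left(51,-3 \right)} \sqrt{Q{\left(2,0 - 4 \right)} - 2} = 1 \sqrt{\frac{0 - 4}{2} - 2} = 1 \sqrt{\frac{1}{2} \left(-4\right) - 2} = 1 \sqrt{-2 - 2} = 1 \sqrt{-4} = 1 \cdot 2 i = 2 i$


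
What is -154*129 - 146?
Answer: -20012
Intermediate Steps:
-154*129 - 146 = -19866 - 146 = -20012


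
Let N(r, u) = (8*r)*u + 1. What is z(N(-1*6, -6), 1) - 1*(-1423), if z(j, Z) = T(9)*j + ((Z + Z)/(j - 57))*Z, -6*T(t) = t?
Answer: 114783/116 ≈ 989.51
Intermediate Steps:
T(t) = -t/6
N(r, u) = 1 + 8*r*u (N(r, u) = 8*r*u + 1 = 1 + 8*r*u)
z(j, Z) = -3*j/2 + 2*Z**2/(-57 + j) (z(j, Z) = (-1/6*9)*j + ((Z + Z)/(j - 57))*Z = -3*j/2 + ((2*Z)/(-57 + j))*Z = -3*j/2 + (2*Z/(-57 + j))*Z = -3*j/2 + 2*Z**2/(-57 + j))
z(N(-1*6, -6), 1) - 1*(-1423) = (-3*(1 + 8*(-1*6)*(-6))**2 + 4*1**2 + 171*(1 + 8*(-1*6)*(-6)))/(2*(-57 + (1 + 8*(-1*6)*(-6)))) - 1*(-1423) = (-3*(1 + 8*(-6)*(-6))**2 + 4*1 + 171*(1 + 8*(-6)*(-6)))/(2*(-57 + (1 + 8*(-6)*(-6)))) + 1423 = (-3*(1 + 288)**2 + 4 + 171*(1 + 288))/(2*(-57 + (1 + 288))) + 1423 = (-3*289**2 + 4 + 171*289)/(2*(-57 + 289)) + 1423 = (1/2)*(-3*83521 + 4 + 49419)/232 + 1423 = (1/2)*(1/232)*(-250563 + 4 + 49419) + 1423 = (1/2)*(1/232)*(-201140) + 1423 = -50285/116 + 1423 = 114783/116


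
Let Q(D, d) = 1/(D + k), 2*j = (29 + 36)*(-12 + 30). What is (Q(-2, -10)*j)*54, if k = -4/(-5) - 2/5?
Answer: -78975/4 ≈ -19744.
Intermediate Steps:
k = 2/5 (k = -4*(-1/5) - 2*1/5 = 4/5 - 2/5 = 2/5 ≈ 0.40000)
j = 585 (j = ((29 + 36)*(-12 + 30))/2 = (65*18)/2 = (1/2)*1170 = 585)
Q(D, d) = 1/(2/5 + D) (Q(D, d) = 1/(D + 2/5) = 1/(2/5 + D))
(Q(-2, -10)*j)*54 = ((5/(2 + 5*(-2)))*585)*54 = ((5/(2 - 10))*585)*54 = ((5/(-8))*585)*54 = ((5*(-1/8))*585)*54 = -5/8*585*54 = -2925/8*54 = -78975/4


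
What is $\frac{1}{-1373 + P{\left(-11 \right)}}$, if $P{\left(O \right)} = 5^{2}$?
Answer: $- \frac{1}{1348} \approx -0.00074184$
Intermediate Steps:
$P{\left(O \right)} = 25$
$\frac{1}{-1373 + P{\left(-11 \right)}} = \frac{1}{-1373 + 25} = \frac{1}{-1348} = - \frac{1}{1348}$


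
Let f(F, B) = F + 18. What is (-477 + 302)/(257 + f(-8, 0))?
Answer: -175/267 ≈ -0.65543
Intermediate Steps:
f(F, B) = 18 + F
(-477 + 302)/(257 + f(-8, 0)) = (-477 + 302)/(257 + (18 - 8)) = -175/(257 + 10) = -175/267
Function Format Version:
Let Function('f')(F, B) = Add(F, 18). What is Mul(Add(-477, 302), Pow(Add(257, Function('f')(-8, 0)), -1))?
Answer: Rational(-175, 267) ≈ -0.65543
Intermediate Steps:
Function('f')(F, B) = Add(18, F)
Mul(Add(-477, 302), Pow(Add(257, Function('f')(-8, 0)), -1)) = Mul(Add(-477, 302), Pow(Add(257, Add(18, -8)), -1)) = Mul(-175, Pow(Add(257, 10), -1)) = Mul(-175, Pow(267, -1)) = Mul(-175, Rational(1, 267)) = Rational(-175, 267)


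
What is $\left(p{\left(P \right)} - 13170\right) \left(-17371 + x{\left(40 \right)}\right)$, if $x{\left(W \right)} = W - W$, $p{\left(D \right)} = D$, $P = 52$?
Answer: $227872778$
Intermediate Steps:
$x{\left(W \right)} = 0$
$\left(p{\left(P \right)} - 13170\right) \left(-17371 + x{\left(40 \right)}\right) = \left(52 - 13170\right) \left(-17371 + 0\right) = \left(-13118\right) \left(-17371\right) = 227872778$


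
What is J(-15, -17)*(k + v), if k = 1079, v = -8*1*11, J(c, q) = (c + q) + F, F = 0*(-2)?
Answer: -31712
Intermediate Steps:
F = 0
J(c, q) = c + q (J(c, q) = (c + q) + 0 = c + q)
v = -88 (v = -8*11 = -88)
J(-15, -17)*(k + v) = (-15 - 17)*(1079 - 88) = -32*991 = -31712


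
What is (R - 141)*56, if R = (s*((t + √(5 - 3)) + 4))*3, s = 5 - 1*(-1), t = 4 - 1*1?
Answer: -840 + 1008*√2 ≈ 585.53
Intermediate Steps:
t = 3 (t = 4 - 1 = 3)
s = 6 (s = 5 + 1 = 6)
R = 126 + 18*√2 (R = (6*((3 + √(5 - 3)) + 4))*3 = (6*((3 + √2) + 4))*3 = (6*(7 + √2))*3 = (42 + 6*√2)*3 = 126 + 18*√2 ≈ 151.46)
(R - 141)*56 = ((126 + 18*√2) - 141)*56 = (-15 + 18*√2)*56 = -840 + 1008*√2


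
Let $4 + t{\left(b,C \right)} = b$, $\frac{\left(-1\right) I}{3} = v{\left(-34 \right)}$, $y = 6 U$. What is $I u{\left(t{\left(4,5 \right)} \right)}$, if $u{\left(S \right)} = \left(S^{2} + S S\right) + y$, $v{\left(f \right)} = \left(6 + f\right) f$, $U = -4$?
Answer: $68544$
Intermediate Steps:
$v{\left(f \right)} = f \left(6 + f\right)$
$y = -24$ ($y = 6 \left(-4\right) = -24$)
$I = -2856$ ($I = - 3 \left(- 34 \left(6 - 34\right)\right) = - 3 \left(\left(-34\right) \left(-28\right)\right) = \left(-3\right) 952 = -2856$)
$t{\left(b,C \right)} = -4 + b$
$u{\left(S \right)} = -24 + 2 S^{2}$ ($u{\left(S \right)} = \left(S^{2} + S S\right) - 24 = \left(S^{2} + S^{2}\right) - 24 = 2 S^{2} - 24 = -24 + 2 S^{2}$)
$I u{\left(t{\left(4,5 \right)} \right)} = - 2856 \left(-24 + 2 \left(-4 + 4\right)^{2}\right) = - 2856 \left(-24 + 2 \cdot 0^{2}\right) = - 2856 \left(-24 + 2 \cdot 0\right) = - 2856 \left(-24 + 0\right) = \left(-2856\right) \left(-24\right) = 68544$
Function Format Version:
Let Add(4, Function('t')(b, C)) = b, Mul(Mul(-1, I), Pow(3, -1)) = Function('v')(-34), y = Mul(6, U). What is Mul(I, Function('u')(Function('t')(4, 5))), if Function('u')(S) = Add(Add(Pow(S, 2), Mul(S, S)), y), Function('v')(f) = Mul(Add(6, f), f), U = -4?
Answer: 68544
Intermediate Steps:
Function('v')(f) = Mul(f, Add(6, f))
y = -24 (y = Mul(6, -4) = -24)
I = -2856 (I = Mul(-3, Mul(-34, Add(6, -34))) = Mul(-3, Mul(-34, -28)) = Mul(-3, 952) = -2856)
Function('t')(b, C) = Add(-4, b)
Function('u')(S) = Add(-24, Mul(2, Pow(S, 2))) (Function('u')(S) = Add(Add(Pow(S, 2), Mul(S, S)), -24) = Add(Add(Pow(S, 2), Pow(S, 2)), -24) = Add(Mul(2, Pow(S, 2)), -24) = Add(-24, Mul(2, Pow(S, 2))))
Mul(I, Function('u')(Function('t')(4, 5))) = Mul(-2856, Add(-24, Mul(2, Pow(Add(-4, 4), 2)))) = Mul(-2856, Add(-24, Mul(2, Pow(0, 2)))) = Mul(-2856, Add(-24, Mul(2, 0))) = Mul(-2856, Add(-24, 0)) = Mul(-2856, -24) = 68544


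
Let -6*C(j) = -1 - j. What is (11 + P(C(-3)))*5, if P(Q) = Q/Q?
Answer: 60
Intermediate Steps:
C(j) = ⅙ + j/6 (C(j) = -(-1 - j)/6 = ⅙ + j/6)
P(Q) = 1
(11 + P(C(-3)))*5 = (11 + 1)*5 = 12*5 = 60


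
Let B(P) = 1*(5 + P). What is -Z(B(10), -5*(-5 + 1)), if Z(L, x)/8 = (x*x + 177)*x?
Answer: -92320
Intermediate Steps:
B(P) = 5 + P
Z(L, x) = 8*x*(177 + x²) (Z(L, x) = 8*((x*x + 177)*x) = 8*((x² + 177)*x) = 8*((177 + x²)*x) = 8*(x*(177 + x²)) = 8*x*(177 + x²))
-Z(B(10), -5*(-5 + 1)) = -8*(-5*(-5 + 1))*(177 + (-5*(-5 + 1))²) = -8*(-5*(-4))*(177 + (-5*(-4))²) = -8*20*(177 + 20²) = -8*20*(177 + 400) = -8*20*577 = -1*92320 = -92320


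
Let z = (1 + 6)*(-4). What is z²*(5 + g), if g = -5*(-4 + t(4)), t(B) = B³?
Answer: -231280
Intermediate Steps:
z = -28 (z = 7*(-4) = -28)
g = -300 (g = -5*(-4 + 4³) = -5*(-4 + 64) = -5*60 = -300)
z²*(5 + g) = (-28)²*(5 - 300) = 784*(-295) = -231280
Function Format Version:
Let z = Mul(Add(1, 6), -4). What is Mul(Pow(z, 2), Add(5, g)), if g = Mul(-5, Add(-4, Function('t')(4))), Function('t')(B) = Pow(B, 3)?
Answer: -231280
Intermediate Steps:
z = -28 (z = Mul(7, -4) = -28)
g = -300 (g = Mul(-5, Add(-4, Pow(4, 3))) = Mul(-5, Add(-4, 64)) = Mul(-5, 60) = -300)
Mul(Pow(z, 2), Add(5, g)) = Mul(Pow(-28, 2), Add(5, -300)) = Mul(784, -295) = -231280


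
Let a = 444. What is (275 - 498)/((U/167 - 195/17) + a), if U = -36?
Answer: -633097/1227339 ≈ -0.51583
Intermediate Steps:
(275 - 498)/((U/167 - 195/17) + a) = (275 - 498)/((-36/167 - 195/17) + 444) = -223/((-36*1/167 - 195*1/17) + 444) = -223/((-36/167 - 195/17) + 444) = -223/(-33177/2839 + 444) = -223/1227339/2839 = -223*2839/1227339 = -633097/1227339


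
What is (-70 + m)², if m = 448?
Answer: 142884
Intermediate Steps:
(-70 + m)² = (-70 + 448)² = 378² = 142884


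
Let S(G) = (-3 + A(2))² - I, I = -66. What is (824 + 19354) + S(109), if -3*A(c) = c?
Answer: 182317/9 ≈ 20257.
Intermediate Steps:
A(c) = -c/3
S(G) = 715/9 (S(G) = (-3 - ⅓*2)² - 1*(-66) = (-3 - ⅔)² + 66 = (-11/3)² + 66 = 121/9 + 66 = 715/9)
(824 + 19354) + S(109) = (824 + 19354) + 715/9 = 20178 + 715/9 = 182317/9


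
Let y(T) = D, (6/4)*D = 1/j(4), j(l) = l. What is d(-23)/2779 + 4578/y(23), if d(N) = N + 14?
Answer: 76333563/2779 ≈ 27468.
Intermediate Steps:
d(N) = 14 + N
D = ⅙ (D = (⅔)/4 = (⅔)*(¼) = ⅙ ≈ 0.16667)
y(T) = ⅙
d(-23)/2779 + 4578/y(23) = (14 - 23)/2779 + 4578/(⅙) = -9*1/2779 + 4578*6 = -9/2779 + 27468 = 76333563/2779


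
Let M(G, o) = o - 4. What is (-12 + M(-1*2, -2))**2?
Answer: 324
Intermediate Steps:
M(G, o) = -4 + o
(-12 + M(-1*2, -2))**2 = (-12 + (-4 - 2))**2 = (-12 - 6)**2 = (-18)**2 = 324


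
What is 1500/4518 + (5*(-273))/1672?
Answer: -609845/1259016 ≈ -0.48438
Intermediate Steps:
1500/4518 + (5*(-273))/1672 = 1500*(1/4518) - 1365*1/1672 = 250/753 - 1365/1672 = -609845/1259016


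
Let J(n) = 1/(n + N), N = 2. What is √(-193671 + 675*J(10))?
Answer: 3*I*√86051/2 ≈ 440.02*I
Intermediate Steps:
J(n) = 1/(2 + n) (J(n) = 1/(n + 2) = 1/(2 + n))
√(-193671 + 675*J(10)) = √(-193671 + 675/(2 + 10)) = √(-193671 + 675/12) = √(-193671 + 675*(1/12)) = √(-193671 + 225/4) = √(-774459/4) = 3*I*√86051/2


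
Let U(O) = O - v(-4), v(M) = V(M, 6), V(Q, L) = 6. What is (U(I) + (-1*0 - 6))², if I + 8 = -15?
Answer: 1225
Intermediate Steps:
I = -23 (I = -8 - 15 = -23)
v(M) = 6
U(O) = -6 + O (U(O) = O - 1*6 = O - 6 = -6 + O)
(U(I) + (-1*0 - 6))² = ((-6 - 23) + (-1*0 - 6))² = (-29 + (0 - 6))² = (-29 - 6)² = (-35)² = 1225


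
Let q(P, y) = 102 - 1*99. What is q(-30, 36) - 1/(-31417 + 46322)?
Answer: 44714/14905 ≈ 2.9999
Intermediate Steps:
q(P, y) = 3 (q(P, y) = 102 - 99 = 3)
q(-30, 36) - 1/(-31417 + 46322) = 3 - 1/(-31417 + 46322) = 3 - 1/14905 = 44714/14905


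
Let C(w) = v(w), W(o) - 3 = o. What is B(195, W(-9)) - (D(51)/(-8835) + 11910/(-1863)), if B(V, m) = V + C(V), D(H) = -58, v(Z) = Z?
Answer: 724929194/1828845 ≈ 396.39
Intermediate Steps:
W(o) = 3 + o
C(w) = w
B(V, m) = 2*V (B(V, m) = V + V = 2*V)
B(195, W(-9)) - (D(51)/(-8835) + 11910/(-1863)) = 2*195 - (-58/(-8835) + 11910/(-1863)) = 390 - (-58*(-1/8835) + 11910*(-1/1863)) = 390 - (58/8835 - 3970/621) = 390 - 1*(-11679644/1828845) = 390 + 11679644/1828845 = 724929194/1828845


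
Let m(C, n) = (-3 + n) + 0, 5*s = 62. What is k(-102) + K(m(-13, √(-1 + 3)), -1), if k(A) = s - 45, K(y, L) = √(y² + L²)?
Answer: -163/5 + √(12 - 6*√2) ≈ -30.725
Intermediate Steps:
s = 62/5 (s = (⅕)*62 = 62/5 ≈ 12.400)
m(C, n) = -3 + n
K(y, L) = √(L² + y²)
k(A) = -163/5 (k(A) = 62/5 - 45 = -163/5)
k(-102) + K(m(-13, √(-1 + 3)), -1) = -163/5 + √((-1)² + (-3 + √(-1 + 3))²) = -163/5 + √(1 + (-3 + √2)²)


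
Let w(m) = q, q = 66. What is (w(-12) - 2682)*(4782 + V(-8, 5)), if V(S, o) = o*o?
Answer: -12575112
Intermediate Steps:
V(S, o) = o**2
w(m) = 66
(w(-12) - 2682)*(4782 + V(-8, 5)) = (66 - 2682)*(4782 + 5**2) = -2616*(4782 + 25) = -2616*4807 = -12575112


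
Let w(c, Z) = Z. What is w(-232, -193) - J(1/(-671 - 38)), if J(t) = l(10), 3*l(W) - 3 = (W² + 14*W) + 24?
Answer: -282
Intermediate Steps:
l(W) = 9 + W²/3 + 14*W/3 (l(W) = 1 + ((W² + 14*W) + 24)/3 = 1 + (24 + W² + 14*W)/3 = 1 + (8 + W²/3 + 14*W/3) = 9 + W²/3 + 14*W/3)
J(t) = 89 (J(t) = 9 + (⅓)*10² + (14/3)*10 = 9 + (⅓)*100 + 140/3 = 9 + 100/3 + 140/3 = 89)
w(-232, -193) - J(1/(-671 - 38)) = -193 - 1*89 = -193 - 89 = -282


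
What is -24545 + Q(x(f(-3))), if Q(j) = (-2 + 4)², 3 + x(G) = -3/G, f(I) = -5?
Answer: -24541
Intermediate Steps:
x(G) = -3 - 3/G
Q(j) = 4 (Q(j) = 2² = 4)
-24545 + Q(x(f(-3))) = -24545 + 4 = -24541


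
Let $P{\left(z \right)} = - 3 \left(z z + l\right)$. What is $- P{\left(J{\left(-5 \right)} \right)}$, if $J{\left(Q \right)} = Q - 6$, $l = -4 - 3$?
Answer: $342$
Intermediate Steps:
$l = -7$ ($l = -4 - 3 = -7$)
$J{\left(Q \right)} = -6 + Q$ ($J{\left(Q \right)} = Q - 6 = -6 + Q$)
$P{\left(z \right)} = 21 - 3 z^{2}$ ($P{\left(z \right)} = - 3 \left(z z - 7\right) = - 3 \left(z^{2} - 7\right) = - 3 \left(-7 + z^{2}\right) = 21 - 3 z^{2}$)
$- P{\left(J{\left(-5 \right)} \right)} = - (21 - 3 \left(-6 - 5\right)^{2}) = - (21 - 3 \left(-11\right)^{2}) = - (21 - 363) = \left(-1\right) \left(-342\right) = 342$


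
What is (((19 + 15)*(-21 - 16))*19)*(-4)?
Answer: 95608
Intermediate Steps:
(((19 + 15)*(-21 - 16))*19)*(-4) = ((34*(-37))*19)*(-4) = -1258*19*(-4) = -23902*(-4) = 95608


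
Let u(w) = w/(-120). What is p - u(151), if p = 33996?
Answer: 4079671/120 ≈ 33997.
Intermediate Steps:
u(w) = -w/120 (u(w) = w*(-1/120) = -w/120)
p - u(151) = 33996 - (-1)*151/120 = 33996 - 1*(-151/120) = 33996 + 151/120 = 4079671/120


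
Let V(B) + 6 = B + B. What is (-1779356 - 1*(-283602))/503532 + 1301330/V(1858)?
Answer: 32485602511/93405186 ≈ 347.79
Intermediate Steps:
V(B) = -6 + 2*B (V(B) = -6 + (B + B) = -6 + 2*B)
(-1779356 - 1*(-283602))/503532 + 1301330/V(1858) = (-1779356 - 1*(-283602))/503532 + 1301330/(-6 + 2*1858) = (-1779356 + 283602)*(1/503532) + 1301330/(-6 + 3716) = -1495754*1/503532 + 1301330/3710 = -747877/251766 + 1301330*(1/3710) = -747877/251766 + 130133/371 = 32485602511/93405186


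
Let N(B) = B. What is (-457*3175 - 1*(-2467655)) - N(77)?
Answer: 1016603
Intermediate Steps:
(-457*3175 - 1*(-2467655)) - N(77) = (-457*3175 - 1*(-2467655)) - 1*77 = (-1450975 + 2467655) - 77 = 1016680 - 77 = 1016603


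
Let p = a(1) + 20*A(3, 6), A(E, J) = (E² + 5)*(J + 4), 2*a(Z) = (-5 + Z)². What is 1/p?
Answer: 1/2808 ≈ 0.00035613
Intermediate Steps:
a(Z) = (-5 + Z)²/2
A(E, J) = (4 + J)*(5 + E²) (A(E, J) = (5 + E²)*(4 + J) = (4 + J)*(5 + E²))
p = 2808 (p = (-5 + 1)²/2 + 20*(20 + 4*3² + 5*6 + 6*3²) = (½)*(-4)² + 20*(20 + 4*9 + 30 + 6*9) = (½)*16 + 20*(20 + 36 + 30 + 54) = 8 + 20*140 = 8 + 2800 = 2808)
1/p = 1/2808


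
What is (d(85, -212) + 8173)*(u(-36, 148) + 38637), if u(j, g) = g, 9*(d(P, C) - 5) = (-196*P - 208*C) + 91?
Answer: 3922288265/9 ≈ 4.3581e+8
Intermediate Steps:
d(P, C) = 136/9 - 208*C/9 - 196*P/9 (d(P, C) = 5 + ((-196*P - 208*C) + 91)/9 = 5 + ((-208*C - 196*P) + 91)/9 = 5 + (91 - 208*C - 196*P)/9 = 5 + (91/9 - 208*C/9 - 196*P/9) = 136/9 - 208*C/9 - 196*P/9)
(d(85, -212) + 8173)*(u(-36, 148) + 38637) = ((136/9 - 208/9*(-212) - 196/9*85) + 8173)*(148 + 38637) = ((136/9 + 44096/9 - 16660/9) + 8173)*38785 = (27572/9 + 8173)*38785 = (101129/9)*38785 = 3922288265/9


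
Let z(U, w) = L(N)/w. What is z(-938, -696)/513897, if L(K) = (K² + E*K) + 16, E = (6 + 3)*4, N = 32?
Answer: -274/44709039 ≈ -6.1285e-6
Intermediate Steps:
E = 36 (E = 9*4 = 36)
L(K) = 16 + K² + 36*K (L(K) = (K² + 36*K) + 16 = 16 + K² + 36*K)
z(U, w) = 2192/w (z(U, w) = (16 + 32² + 36*32)/w = (16 + 1024 + 1152)/w = 2192/w)
z(-938, -696)/513897 = (2192/(-696))/513897 = (2192*(-1/696))*(1/513897) = -274/87*1/513897 = -274/44709039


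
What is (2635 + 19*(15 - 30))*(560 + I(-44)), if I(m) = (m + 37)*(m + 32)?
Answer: 1513400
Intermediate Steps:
I(m) = (32 + m)*(37 + m) (I(m) = (37 + m)*(32 + m) = (32 + m)*(37 + m))
(2635 + 19*(15 - 30))*(560 + I(-44)) = (2635 + 19*(15 - 30))*(560 + (1184 + (-44)² + 69*(-44))) = (2635 + 19*(-15))*(560 + (1184 + 1936 - 3036)) = (2635 - 285)*(560 + 84) = 2350*644 = 1513400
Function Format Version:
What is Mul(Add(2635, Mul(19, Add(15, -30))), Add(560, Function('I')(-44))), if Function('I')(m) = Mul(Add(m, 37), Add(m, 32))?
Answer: 1513400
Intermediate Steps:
Function('I')(m) = Mul(Add(32, m), Add(37, m)) (Function('I')(m) = Mul(Add(37, m), Add(32, m)) = Mul(Add(32, m), Add(37, m)))
Mul(Add(2635, Mul(19, Add(15, -30))), Add(560, Function('I')(-44))) = Mul(Add(2635, Mul(19, Add(15, -30))), Add(560, Add(1184, Pow(-44, 2), Mul(69, -44)))) = Mul(Add(2635, Mul(19, -15)), Add(560, Add(1184, 1936, -3036))) = Mul(Add(2635, -285), Add(560, 84)) = Mul(2350, 644) = 1513400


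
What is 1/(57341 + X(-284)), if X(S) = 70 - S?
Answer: 1/57695 ≈ 1.7333e-5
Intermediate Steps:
1/(57341 + X(-284)) = 1/(57341 + (70 - 1*(-284))) = 1/(57341 + (70 + 284)) = 1/(57341 + 354) = 1/57695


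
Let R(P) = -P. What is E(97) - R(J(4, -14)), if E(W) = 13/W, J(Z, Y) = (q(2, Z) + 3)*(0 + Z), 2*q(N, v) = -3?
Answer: 595/97 ≈ 6.1340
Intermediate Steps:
q(N, v) = -3/2 (q(N, v) = (1/2)*(-3) = -3/2)
J(Z, Y) = 3*Z/2 (J(Z, Y) = (-3/2 + 3)*(0 + Z) = 3*Z/2)
E(97) - R(J(4, -14)) = 13/97 - (-1)*(3/2)*4 = 13*(1/97) - (-1)*6 = 13/97 - 1*(-6) = 13/97 + 6 = 595/97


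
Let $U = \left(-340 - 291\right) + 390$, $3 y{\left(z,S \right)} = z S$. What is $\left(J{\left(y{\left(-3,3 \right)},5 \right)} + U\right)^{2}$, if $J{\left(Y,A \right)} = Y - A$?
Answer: $62001$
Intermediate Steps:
$y{\left(z,S \right)} = \frac{S z}{3}$ ($y{\left(z,S \right)} = \frac{z S}{3} = \frac{S z}{3}$)
$U = -241$ ($U = -631 + 390 = -241$)
$\left(J{\left(y{\left(-3,3 \right)},5 \right)} + U\right)^{2} = \left(\left(\frac{1}{3} \cdot 3 \left(-3\right) - 5\right) - 241\right)^{2} = \left(\left(-3 - 5\right) - 241\right)^{2} = \left(-8 - 241\right)^{2} = \left(-249\right)^{2} = 62001$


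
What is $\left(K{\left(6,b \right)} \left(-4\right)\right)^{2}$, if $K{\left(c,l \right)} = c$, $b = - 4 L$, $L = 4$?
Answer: $576$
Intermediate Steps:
$b = -16$ ($b = \left(-4\right) 4 = -16$)
$\left(K{\left(6,b \right)} \left(-4\right)\right)^{2} = \left(6 \left(-4\right)\right)^{2} = \left(-24\right)^{2} = 576$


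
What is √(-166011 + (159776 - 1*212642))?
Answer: I*√218877 ≈ 467.84*I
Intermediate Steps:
√(-166011 + (159776 - 1*212642)) = √(-166011 + (159776 - 212642)) = √(-166011 - 52866) = √(-218877) = I*√218877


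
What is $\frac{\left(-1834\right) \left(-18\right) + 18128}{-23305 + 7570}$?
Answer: $- \frac{10228}{3147} \approx -3.2501$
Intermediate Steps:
$\frac{\left(-1834\right) \left(-18\right) + 18128}{-23305 + 7570} = \frac{33012 + 18128}{-15735} = 51140 \left(- \frac{1}{15735}\right) = - \frac{10228}{3147}$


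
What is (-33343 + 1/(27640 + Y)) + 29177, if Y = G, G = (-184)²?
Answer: -256192335/61496 ≈ -4166.0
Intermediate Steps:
G = 33856
Y = 33856
(-33343 + 1/(27640 + Y)) + 29177 = (-33343 + 1/(27640 + 33856)) + 29177 = (-33343 + 1/61496) + 29177 = -2050461127/61496 + 29177 = -256192335/61496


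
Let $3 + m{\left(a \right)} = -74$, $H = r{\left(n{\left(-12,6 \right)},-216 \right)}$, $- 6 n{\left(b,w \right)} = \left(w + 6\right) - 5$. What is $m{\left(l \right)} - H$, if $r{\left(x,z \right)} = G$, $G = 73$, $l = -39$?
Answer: $-150$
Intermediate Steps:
$n{\left(b,w \right)} = - \frac{1}{6} - \frac{w}{6}$ ($n{\left(b,w \right)} = - \frac{\left(w + 6\right) - 5}{6} = - \frac{\left(6 + w\right) - 5}{6} = - \frac{1 + w}{6} = - \frac{1}{6} - \frac{w}{6}$)
$r{\left(x,z \right)} = 73$
$H = 73$
$m{\left(a \right)} = -77$ ($m{\left(a \right)} = -3 - 74 = -77$)
$m{\left(l \right)} - H = -77 - 73 = -150$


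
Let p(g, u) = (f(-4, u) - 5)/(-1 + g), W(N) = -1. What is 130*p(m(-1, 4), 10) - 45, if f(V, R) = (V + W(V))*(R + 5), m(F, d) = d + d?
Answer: -10715/7 ≈ -1530.7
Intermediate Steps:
m(F, d) = 2*d
f(V, R) = (-1 + V)*(5 + R) (f(V, R) = (V - 1)*(R + 5) = (-1 + V)*(5 + R))
p(g, u) = (-30 - 5*u)/(-1 + g) (p(g, u) = ((-5 - u + 5*(-4) + u*(-4)) - 5)/(-1 + g) = ((-5 - u - 20 - 4*u) - 5)/(-1 + g) = ((-25 - 5*u) - 5)/(-1 + g) = (-30 - 5*u)/(-1 + g))
130*p(m(-1, 4), 10) - 45 = 130*(5*(-6 - 1*10)/(-1 + 2*4)) - 45 = 130*(5*(-6 - 10)/(-1 + 8)) - 45 = 130*(5*(-16)/7) - 45 = 130*(5*(⅐)*(-16)) - 45 = 130*(-80/7) - 45 = -10400/7 - 45 = -10715/7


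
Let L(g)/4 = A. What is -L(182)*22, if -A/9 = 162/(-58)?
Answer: -64152/29 ≈ -2212.1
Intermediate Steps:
A = 729/29 (A = -1458/(-58) = -1458*(-1)/58 = -9*(-81/29) = 729/29 ≈ 25.138)
L(g) = 2916/29 (L(g) = 4*(729/29) = 2916/29)
-L(182)*22 = -2916*22/29 = -1*64152/29 = -64152/29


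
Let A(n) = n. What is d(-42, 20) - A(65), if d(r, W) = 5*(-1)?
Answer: -70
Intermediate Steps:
d(r, W) = -5
d(-42, 20) - A(65) = -5 - 1*65 = -5 - 65 = -70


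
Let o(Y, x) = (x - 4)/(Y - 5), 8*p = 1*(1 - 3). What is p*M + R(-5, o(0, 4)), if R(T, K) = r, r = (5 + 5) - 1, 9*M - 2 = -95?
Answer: 139/12 ≈ 11.583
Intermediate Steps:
M = -31/3 (M = 2/9 + (⅑)*(-95) = 2/9 - 95/9 = -31/3 ≈ -10.333)
p = -¼ (p = (1*(1 - 3))/8 = (1*(-2))/8 = (⅛)*(-2) = -¼ ≈ -0.25000)
r = 9 (r = 10 - 1 = 9)
o(Y, x) = (-4 + x)/(-5 + Y)
R(T, K) = 9
p*M + R(-5, o(0, 4)) = -¼*(-31/3) + 9 = 31/12 + 9 = 139/12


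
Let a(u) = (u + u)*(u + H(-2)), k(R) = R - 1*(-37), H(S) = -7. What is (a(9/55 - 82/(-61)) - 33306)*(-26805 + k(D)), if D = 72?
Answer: 10013125079498928/11256025 ≈ 8.8958e+8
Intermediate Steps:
k(R) = 37 + R (k(R) = R + 37 = 37 + R)
a(u) = 2*u*(-7 + u) (a(u) = (u + u)*(u - 7) = (2*u)*(-7 + u) = 2*u*(-7 + u))
(a(9/55 - 82/(-61)) - 33306)*(-26805 + k(D)) = (2*(9/55 - 82/(-61))*(-7 + (9/55 - 82/(-61))) - 33306)*(-26805 + (37 + 72)) = (2*(9*(1/55) - 82*(-1/61))*(-7 + (9*(1/55) - 82*(-1/61))) - 33306)*(-26805 + 109) = (2*(9/55 + 82/61)*(-7 + (9/55 + 82/61)) - 33306)*(-26696) = (2*(5059/3355)*(-7 + 5059/3355) - 33306)*(-26696) = (2*(5059/3355)*(-18426/3355) - 33306)*(-26696) = (-186434268/11256025 - 33306)*(-26696) = -375079602918/11256025*(-26696) = 10013125079498928/11256025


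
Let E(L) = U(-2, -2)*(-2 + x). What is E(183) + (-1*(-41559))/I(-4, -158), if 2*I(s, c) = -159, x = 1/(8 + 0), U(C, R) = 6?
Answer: -113209/212 ≈ -534.00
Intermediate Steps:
x = 1/8 ≈ 0.12500
I(s, c) = -159/2 (I(s, c) = (1/2)*(-159) = -159/2)
E(L) = -45/4 (E(L) = 6*(-2 + 1/8) = 6*(-15/8) = -45/4)
E(183) + (-1*(-41559))/I(-4, -158) = -45/4 + (-1*(-41559))/(-159/2) = -45/4 + 41559*(-2/159) = -45/4 - 27706/53 = -113209/212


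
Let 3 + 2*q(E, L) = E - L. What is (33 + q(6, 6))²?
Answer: 3969/4 ≈ 992.25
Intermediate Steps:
q(E, L) = -3/2 + E/2 - L/2 (q(E, L) = -3/2 + (E - L)/2 = -3/2 + (E/2 - L/2) = -3/2 + E/2 - L/2)
(33 + q(6, 6))² = (33 + (-3/2 + (½)*6 - ½*6))² = (33 + (-3/2 + 3 - 3))² = (33 - 3/2)² = (63/2)² = 3969/4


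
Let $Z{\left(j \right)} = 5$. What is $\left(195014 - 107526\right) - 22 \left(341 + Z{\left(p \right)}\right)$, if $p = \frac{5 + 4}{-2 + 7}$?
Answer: $79876$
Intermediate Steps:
$p = \frac{9}{5} \approx 1.8$
$\left(195014 - 107526\right) - 22 \left(341 + Z{\left(p \right)}\right) = \left(195014 - 107526\right) - 22 \left(341 + 5\right) = 87488 - 7612 = 79876$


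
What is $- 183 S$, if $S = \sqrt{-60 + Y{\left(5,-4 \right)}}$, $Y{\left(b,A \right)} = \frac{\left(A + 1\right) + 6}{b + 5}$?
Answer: $- \frac{183 i \sqrt{5970}}{10} \approx - 1414.0 i$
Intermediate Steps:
$Y{\left(b,A \right)} = \frac{7 + A}{5 + b}$ ($Y{\left(b,A \right)} = \frac{\left(1 + A\right) + 6}{5 + b} = \frac{7 + A}{5 + b}$)
$S = \frac{i \sqrt{5970}}{10}$ ($S = \sqrt{-60 + \frac{7 - 4}{5 + 5}} = \sqrt{-60 + \frac{1}{10} \cdot 3} = \sqrt{-60 + \frac{3}{10}} = \sqrt{- \frac{597}{10}} = \frac{i \sqrt{5970}}{10} \approx 7.7266 i$)
$- 183 S = - 183 \frac{i \sqrt{5970}}{10} = - \frac{183 i \sqrt{5970}}{10}$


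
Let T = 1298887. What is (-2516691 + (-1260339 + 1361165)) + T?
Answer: -1116978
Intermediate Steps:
(-2516691 + (-1260339 + 1361165)) + T = (-2516691 + (-1260339 + 1361165)) + 1298887 = (-2516691 + 100826) + 1298887 = -2415865 + 1298887 = -1116978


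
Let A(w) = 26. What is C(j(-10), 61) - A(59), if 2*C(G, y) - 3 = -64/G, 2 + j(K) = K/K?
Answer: 15/2 ≈ 7.5000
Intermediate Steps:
j(K) = -1 (j(K) = -2 + K/K = -2 + 1 = -1)
C(G, y) = 3/2 - 32/G (C(G, y) = 3/2 + (-64/G)/2 = 3/2 - 32/G)
C(j(-10), 61) - A(59) = (3/2 - 32/(-1)) - 1*26 = (3/2 - 32*(-1)) - 26 = (3/2 + 32) - 26 = 67/2 - 26 = 15/2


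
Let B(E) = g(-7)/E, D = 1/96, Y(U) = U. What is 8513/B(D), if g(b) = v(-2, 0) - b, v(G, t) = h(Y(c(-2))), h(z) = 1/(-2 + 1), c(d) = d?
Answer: 8513/576 ≈ 14.780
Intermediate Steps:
h(z) = -1 (h(z) = 1/(-1) = -1)
v(G, t) = -1
D = 1/96 ≈ 0.010417
g(b) = -1 - b
B(E) = 6/E (B(E) = (-1 - 1*(-7))/E = (-1 + 7)/E = 6/E)
8513/B(D) = 8513/((6/(1/96))) = 8513/((6*96)) = 8513/576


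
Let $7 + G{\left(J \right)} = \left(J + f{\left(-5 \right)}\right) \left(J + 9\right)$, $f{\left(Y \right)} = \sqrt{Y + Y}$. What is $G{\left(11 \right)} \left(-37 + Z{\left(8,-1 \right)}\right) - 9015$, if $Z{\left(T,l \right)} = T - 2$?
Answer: $-15618 - 620 i \sqrt{10} \approx -15618.0 - 1960.6 i$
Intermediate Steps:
$Z{\left(T,l \right)} = -2 + T$
$f{\left(Y \right)} = \sqrt{2} \sqrt{Y}$ ($f{\left(Y \right)} = \sqrt{2 Y} = \sqrt{2} \sqrt{Y}$)
$G{\left(J \right)} = -7 + \left(9 + J\right) \left(J + i \sqrt{10}\right)$ ($G{\left(J \right)} = -7 + \left(J + \sqrt{2} \sqrt{-5}\right) \left(J + 9\right) = -7 + \left(J + \sqrt{2} i \sqrt{5}\right) \left(9 + J\right) = -7 + \left(J + i \sqrt{10}\right) \left(9 + J\right) = -7 + \left(9 + J\right) \left(J + i \sqrt{10}\right)$)
$G{\left(11 \right)} \left(-37 + Z{\left(8,-1 \right)}\right) - 9015 = \left(-7 + 11^{2} + 9 \cdot 11 + 9 i \sqrt{10} + i 11 \sqrt{10}\right) \left(-37 + \left(-2 + 8\right)\right) - 9015 = \left(-7 + 121 + 99 + 9 i \sqrt{10} + 11 i \sqrt{10}\right) \left(-37 + 6\right) - 9015 = \left(213 + 20 i \sqrt{10}\right) \left(-31\right) - 9015 = \left(-6603 - 620 i \sqrt{10}\right) - 9015 = -15618 - 620 i \sqrt{10}$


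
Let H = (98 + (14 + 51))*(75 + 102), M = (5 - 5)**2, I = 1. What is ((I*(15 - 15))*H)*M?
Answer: 0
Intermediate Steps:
M = 0 (M = 0**2 = 0)
H = 28851 (H = (98 + 65)*177 = 163*177 = 28851)
((I*(15 - 15))*H)*M = ((1*(15 - 15))*28851)*0 = ((1*0)*28851)*0 = (0*28851)*0 = 0*0 = 0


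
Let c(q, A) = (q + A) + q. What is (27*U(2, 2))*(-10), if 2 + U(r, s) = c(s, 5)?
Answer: -1890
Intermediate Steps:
c(q, A) = A + 2*q (c(q, A) = (A + q) + q = A + 2*q)
U(r, s) = 3 + 2*s (U(r, s) = -2 + (5 + 2*s) = 3 + 2*s)
(27*U(2, 2))*(-10) = (27*(3 + 2*2))*(-10) = (27*(3 + 4))*(-10) = (27*7)*(-10) = 189*(-10) = -1890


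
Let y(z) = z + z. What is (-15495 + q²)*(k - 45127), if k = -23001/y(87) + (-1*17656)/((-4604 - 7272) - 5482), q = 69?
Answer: 40757265246187/83897 ≈ 4.8580e+8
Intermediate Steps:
y(z) = 2*z
k = -66029869/503382 (k = -23001/(2*87) + (-1*17656)/((-4604 - 7272) - 5482) = -23001/174 - 17656/(-11876 - 5482) = -23001*1/174 - 17656/(-17358) = -7667/58 - 17656*(-1/17358) = -7667/58 + 8828/8679 = -66029869/503382 ≈ -131.17)
(-15495 + q²)*(k - 45127) = (-15495 + 69²)*(-66029869/503382 - 45127) = (-15495 + 4761)*(-22782149383/503382) = -10734*(-22782149383/503382) = 40757265246187/83897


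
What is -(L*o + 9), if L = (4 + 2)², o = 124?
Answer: -4473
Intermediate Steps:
L = 36 (L = 6² = 36)
-(L*o + 9) = -(36*124 + 9) = -(4464 + 9) = -1*4473 = -4473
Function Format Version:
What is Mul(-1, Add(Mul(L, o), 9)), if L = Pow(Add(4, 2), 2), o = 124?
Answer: -4473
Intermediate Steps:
L = 36 (L = Pow(6, 2) = 36)
Mul(-1, Add(Mul(L, o), 9)) = Mul(-1, Add(Mul(36, 124), 9)) = Mul(-1, Add(4464, 9)) = Mul(-1, 4473) = -4473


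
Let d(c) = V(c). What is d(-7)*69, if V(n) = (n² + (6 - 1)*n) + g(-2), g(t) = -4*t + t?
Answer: 1380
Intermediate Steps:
g(t) = -3*t
V(n) = 6 + n² + 5*n (V(n) = (n² + (6 - 1)*n) - 3*(-2) = (n² + 5*n) + 6 = 6 + n² + 5*n)
d(c) = 6 + c² + 5*c
d(-7)*69 = (6 + (-7)² + 5*(-7))*69 = (6 + 49 - 35)*69 = 20*69 = 1380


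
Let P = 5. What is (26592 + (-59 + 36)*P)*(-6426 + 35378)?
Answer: 766562104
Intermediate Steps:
(26592 + (-59 + 36)*P)*(-6426 + 35378) = (26592 + (-59 + 36)*5)*(-6426 + 35378) = (26592 - 23*5)*28952 = (26592 - 115)*28952 = 26477*28952 = 766562104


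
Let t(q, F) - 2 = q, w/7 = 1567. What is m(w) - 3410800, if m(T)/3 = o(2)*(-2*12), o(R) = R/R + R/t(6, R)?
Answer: -3410890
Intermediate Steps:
w = 10969 (w = 7*1567 = 10969)
t(q, F) = 2 + q
o(R) = 1 + R/8 (o(R) = R/R + R/(2 + 6) = 1 + R/8)
m(T) = -90 (m(T) = 3*((1 + (⅛)*2)*(-2*12)) = 3*((1 + ¼)*(-24)) = 3*((5/4)*(-24)) = 3*(-30) = -90)
m(w) - 3410800 = -90 - 3410800 = -3410890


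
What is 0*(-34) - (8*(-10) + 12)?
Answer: 68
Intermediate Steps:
0*(-34) - (8*(-10) + 12) = 0 - (-80 + 12) = 0 - 1*(-68) = 0 + 68 = 68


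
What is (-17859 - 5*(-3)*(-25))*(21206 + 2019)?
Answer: -423484650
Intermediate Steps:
(-17859 - 5*(-3)*(-25))*(21206 + 2019) = (-17859 + 15*(-25))*23225 = (-17859 - 375)*23225 = -18234*23225 = -423484650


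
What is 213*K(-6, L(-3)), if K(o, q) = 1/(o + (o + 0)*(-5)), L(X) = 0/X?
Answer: 71/8 ≈ 8.8750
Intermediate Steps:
L(X) = 0
K(o, q) = -1/(4*o) (K(o, q) = 1/(o + o*(-5)) = 1/(o - 5*o) = 1/(-4*o) = -1/(4*o))
213*K(-6, L(-3)) = 213*(-1/4/(-6)) = 213*(-1/4*(-1/6)) = 213*(1/24) = 71/8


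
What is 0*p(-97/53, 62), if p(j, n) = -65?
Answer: 0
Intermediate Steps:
0*p(-97/53, 62) = 0*(-65) = 0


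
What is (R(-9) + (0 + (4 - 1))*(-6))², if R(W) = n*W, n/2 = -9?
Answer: 20736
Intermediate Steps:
n = -18 (n = 2*(-9) = -18)
R(W) = -18*W
(R(-9) + (0 + (4 - 1))*(-6))² = (-18*(-9) + (0 + (4 - 1))*(-6))² = (162 + (0 + 3)*(-6))² = (162 + 3*(-6))² = (162 - 18)² = 144² = 20736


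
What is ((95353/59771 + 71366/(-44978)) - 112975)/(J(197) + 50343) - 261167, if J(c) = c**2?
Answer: -31297681334812418797/119837228573888 ≈ -2.6117e+5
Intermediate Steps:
((95353/59771 + 71366/(-44978)) - 112975)/(J(197) + 50343) - 261167 = ((95353/59771 + 71366/(-44978)) - 112975)/(197**2 + 50343) - 261167 = ((95353*(1/59771) + 71366*(-1/44978)) - 112975)/(38809 + 50343) - 261167 = ((95353/59771 - 35683/22489) - 112975)/89152 - 261167 = (11585024/1344190019 - 112975)*(1/89152) - 261167 = -151859855811501/1344190019*1/89152 - 261167 = -151859855811501/119837228573888 - 261167 = -31297681334812418797/119837228573888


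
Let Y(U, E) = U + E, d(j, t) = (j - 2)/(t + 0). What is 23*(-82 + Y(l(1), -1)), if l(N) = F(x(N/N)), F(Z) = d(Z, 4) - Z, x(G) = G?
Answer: -7751/4 ≈ -1937.8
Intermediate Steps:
d(j, t) = (-2 + j)/t
F(Z) = -1/2 - 3*Z/4 (F(Z) = (-2 + Z)/4 - Z = (-1/2 + Z/4) - Z = -1/2 - 3*Z/4)
l(N) = -5/4 (l(N) = -1/2 - 3*N/(4*N) = -1/2 - 3/4*1 = -1/2 - 3/4 = -5/4)
Y(U, E) = E + U
23*(-82 + Y(l(1), -1)) = 23*(-82 + (-1 - 5/4)) = 23*(-82 - 9/4) = 23*(-337/4) = -7751/4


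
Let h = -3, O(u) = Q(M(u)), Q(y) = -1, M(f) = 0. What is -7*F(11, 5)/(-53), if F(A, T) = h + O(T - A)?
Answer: -28/53 ≈ -0.52830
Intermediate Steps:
O(u) = -1
F(A, T) = -4 (F(A, T) = -3 - 1 = -4)
-7*F(11, 5)/(-53) = -(-28)/(-53) = -(-28)*(-1)/53 = -7*4/53 = -28/53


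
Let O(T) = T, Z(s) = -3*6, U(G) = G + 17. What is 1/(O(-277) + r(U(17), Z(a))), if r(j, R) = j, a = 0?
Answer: -1/243 ≈ -0.0041152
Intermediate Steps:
U(G) = 17 + G
Z(s) = -18
1/(O(-277) + r(U(17), Z(a))) = 1/(-277 + (17 + 17)) = 1/(-277 + 34) = 1/(-243) = -1/243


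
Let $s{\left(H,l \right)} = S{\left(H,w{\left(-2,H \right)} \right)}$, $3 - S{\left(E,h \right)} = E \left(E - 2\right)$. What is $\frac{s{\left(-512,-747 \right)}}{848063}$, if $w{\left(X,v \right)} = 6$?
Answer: $- \frac{263165}{848063} \approx -0.31031$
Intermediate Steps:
$S{\left(E,h \right)} = 3 - E \left(-2 + E\right)$ ($S{\left(E,h \right)} = 3 - E \left(E - 2\right) = 3 - E \left(-2 + E\right)$)
$s{\left(H,l \right)} = 3 - H^{2} + 2 H$
$\frac{s{\left(-512,-747 \right)}}{848063} = \frac{3 - \left(-512\right)^{2} + 2 \left(-512\right)}{848063} = \left(3 - 262144 - 1024\right) \frac{1}{848063} = \left(-263165\right) \frac{1}{848063} = - \frac{263165}{848063}$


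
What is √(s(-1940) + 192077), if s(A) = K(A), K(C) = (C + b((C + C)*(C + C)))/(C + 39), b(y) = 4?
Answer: √694131735013/1901 ≈ 438.27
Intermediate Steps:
K(C) = (4 + C)/(39 + C) (K(C) = (C + 4)/(C + 39) = (4 + C)/(39 + C))
s(A) = (4 + A)/(39 + A)
√(s(-1940) + 192077) = √((4 - 1940)/(39 - 1940) + 192077) = √(-1936/(-1901) + 192077) = √(-1/1901*(-1936) + 192077) = √(1936/1901 + 192077) = √(365140313/1901) = √694131735013/1901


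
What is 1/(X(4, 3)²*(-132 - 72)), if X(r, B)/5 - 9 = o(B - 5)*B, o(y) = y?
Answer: -1/45900 ≈ -2.1786e-5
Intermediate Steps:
X(r, B) = 45 + 5*B*(-5 + B) (X(r, B) = 45 + 5*((B - 5)*B) = 45 + 5*((-5 + B)*B) = 45 + 5*(B*(-5 + B)) = 45 + 5*B*(-5 + B))
1/(X(4, 3)²*(-132 - 72)) = 1/((45 + 5*3*(-5 + 3))²*(-132 - 72)) = 1/((45 + 5*3*(-2))²*(-204)) = 1/((45 - 30)²*(-204)) = 1/(15²*(-204)) = 1/(225*(-204)) = 1/(-45900) = -1/45900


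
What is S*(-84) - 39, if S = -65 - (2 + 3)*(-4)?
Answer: 3741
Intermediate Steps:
S = -45 (S = -65 - 5*(-4) = -65 - 1*(-20) = -65 + 20 = -45)
S*(-84) - 39 = -45*(-84) - 39 = 3780 - 39 = 3741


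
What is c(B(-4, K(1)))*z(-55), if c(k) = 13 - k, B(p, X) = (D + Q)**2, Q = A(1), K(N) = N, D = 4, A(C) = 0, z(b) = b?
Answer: 165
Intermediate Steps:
Q = 0
B(p, X) = 16 (B(p, X) = (4 + 0)**2 = 4**2 = 16)
c(B(-4, K(1)))*z(-55) = (13 - 1*16)*(-55) = (13 - 16)*(-55) = -3*(-55) = 165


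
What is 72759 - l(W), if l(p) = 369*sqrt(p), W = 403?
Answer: 72759 - 369*sqrt(403) ≈ 65351.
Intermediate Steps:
72759 - l(W) = 72759 - 369*sqrt(403)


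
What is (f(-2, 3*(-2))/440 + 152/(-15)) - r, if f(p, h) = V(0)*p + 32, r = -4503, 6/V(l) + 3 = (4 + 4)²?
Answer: 90442861/20130 ≈ 4492.9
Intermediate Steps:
V(l) = 6/61 (V(l) = 6/(-3 + (4 + 4)²) = 6/(-3 + 8²) = 6/(-3 + 64) = 6/61)
f(p, h) = 32 + 6*p/61 (f(p, h) = 6*p/61 + 32 = 32 + 6*p/61)
(f(-2, 3*(-2))/440 + 152/(-15)) - r = ((32 + (6/61)*(-2))/440 + 152/(-15)) - 1*(-4503) = ((32 - 12/61)*(1/440) + 152*(-1/15)) + 4503 = ((1940/61)*(1/440) - 152/15) + 4503 = (97/1342 - 152/15) + 4503 = -202529/20130 + 4503 = 90442861/20130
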